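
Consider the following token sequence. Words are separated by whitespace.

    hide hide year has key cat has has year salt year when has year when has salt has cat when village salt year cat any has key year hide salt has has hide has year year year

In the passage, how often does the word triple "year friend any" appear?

Scanning the 35 overlapping trigram windows for "year friend any":
  (none found)

0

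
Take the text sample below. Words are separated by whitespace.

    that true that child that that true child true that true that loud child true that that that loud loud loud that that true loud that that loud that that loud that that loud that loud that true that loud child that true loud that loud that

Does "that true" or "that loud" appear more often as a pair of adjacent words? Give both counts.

"that loud" (8 vs 6)

"that true": 6 occurrences
"that loud": 8 occurrences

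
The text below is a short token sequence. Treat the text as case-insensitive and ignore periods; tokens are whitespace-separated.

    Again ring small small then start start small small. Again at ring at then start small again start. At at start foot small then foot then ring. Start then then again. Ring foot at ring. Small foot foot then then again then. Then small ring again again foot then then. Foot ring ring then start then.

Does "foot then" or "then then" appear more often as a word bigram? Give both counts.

"then then" (4 vs 3)

"foot then": 3 occurrences
"then then": 4 occurrences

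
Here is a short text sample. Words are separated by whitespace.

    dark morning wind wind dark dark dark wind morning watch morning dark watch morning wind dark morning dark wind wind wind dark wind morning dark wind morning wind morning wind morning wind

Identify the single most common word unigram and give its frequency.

Unigram frequencies (highest first):
  wind: 12
  dark: 9
  morning: 9
  watch: 2

"wind", 12 times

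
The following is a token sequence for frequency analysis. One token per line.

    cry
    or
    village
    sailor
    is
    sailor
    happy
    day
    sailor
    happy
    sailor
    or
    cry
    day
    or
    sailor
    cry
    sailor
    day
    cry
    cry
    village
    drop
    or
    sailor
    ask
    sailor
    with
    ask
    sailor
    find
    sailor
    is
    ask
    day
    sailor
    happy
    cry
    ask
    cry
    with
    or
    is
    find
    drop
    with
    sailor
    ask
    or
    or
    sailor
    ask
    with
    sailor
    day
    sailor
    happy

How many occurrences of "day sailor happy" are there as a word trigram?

Scanning the 55 overlapping trigram windows for "day sailor happy":
  position 8–10: day sailor happy
  position 35–37: day sailor happy
  position 55–57: day sailor happy

3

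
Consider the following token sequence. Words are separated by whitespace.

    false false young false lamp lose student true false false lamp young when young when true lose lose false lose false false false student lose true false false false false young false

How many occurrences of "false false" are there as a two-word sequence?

7

Scanning the 31 overlapping bigram windows for "false false":
  position 1–2: false false
  position 9–10: false false
  position 21–22: false false
  position 22–23: false false
  position 27–28: false false
  position 28–29: false false
  position 29–30: false false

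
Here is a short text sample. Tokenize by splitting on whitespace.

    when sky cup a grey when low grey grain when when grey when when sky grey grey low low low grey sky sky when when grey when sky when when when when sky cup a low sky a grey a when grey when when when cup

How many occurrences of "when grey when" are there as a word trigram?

3

Scanning the 44 overlapping trigram windows for "when grey when":
  position 11–13: when grey when
  position 25–27: when grey when
  position 41–43: when grey when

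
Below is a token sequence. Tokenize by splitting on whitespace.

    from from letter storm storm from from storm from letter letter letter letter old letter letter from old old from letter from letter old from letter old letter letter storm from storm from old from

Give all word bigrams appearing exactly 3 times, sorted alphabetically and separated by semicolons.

Bigram counts meeting the condition (exactly 3 times):
  letter old: 3
  old from: 3

letter old; old from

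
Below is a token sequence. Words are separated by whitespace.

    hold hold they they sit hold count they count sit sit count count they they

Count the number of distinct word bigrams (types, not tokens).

12

15 tokens → 14 bigram windows in total.
Repeated bigrams (each contributes count−1 duplicates):
  count they: 2
  they they: 2
2 duplicate windows → 14 − 2 = 12 distinct.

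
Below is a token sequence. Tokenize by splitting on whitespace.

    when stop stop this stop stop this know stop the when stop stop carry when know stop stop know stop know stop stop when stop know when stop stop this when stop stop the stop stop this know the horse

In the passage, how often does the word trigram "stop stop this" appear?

4

Scanning the 38 overlapping trigram windows for "stop stop this":
  position 2–4: stop stop this
  position 5–7: stop stop this
  position 28–30: stop stop this
  position 35–37: stop stop this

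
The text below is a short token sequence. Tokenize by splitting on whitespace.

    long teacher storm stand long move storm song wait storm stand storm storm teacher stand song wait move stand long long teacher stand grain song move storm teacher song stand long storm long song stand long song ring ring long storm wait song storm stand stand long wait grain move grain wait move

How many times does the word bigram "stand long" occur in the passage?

Scanning the 52 overlapping bigram windows for "stand long":
  position 4–5: stand long
  position 19–20: stand long
  position 30–31: stand long
  position 35–36: stand long
  position 46–47: stand long

5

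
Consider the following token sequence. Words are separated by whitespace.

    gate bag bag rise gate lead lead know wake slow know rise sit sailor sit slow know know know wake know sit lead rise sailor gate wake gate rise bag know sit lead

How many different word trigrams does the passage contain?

33 tokens → 31 trigram windows in total.
Repeated trigrams (each contributes count−1 duplicates):
  know sit lead: 2
1 duplicate windows → 31 − 1 = 30 distinct.

30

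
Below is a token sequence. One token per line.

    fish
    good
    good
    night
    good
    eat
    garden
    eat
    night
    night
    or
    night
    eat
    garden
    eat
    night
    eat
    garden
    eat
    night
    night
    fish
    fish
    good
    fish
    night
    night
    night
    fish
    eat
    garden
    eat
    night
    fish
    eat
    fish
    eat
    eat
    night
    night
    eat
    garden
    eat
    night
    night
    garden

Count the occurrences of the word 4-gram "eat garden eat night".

Scanning the 43 overlapping 4-gram windows for "eat garden eat night":
  position 6–9: eat garden eat night
  position 13–16: eat garden eat night
  position 17–20: eat garden eat night
  position 30–33: eat garden eat night
  position 41–44: eat garden eat night

5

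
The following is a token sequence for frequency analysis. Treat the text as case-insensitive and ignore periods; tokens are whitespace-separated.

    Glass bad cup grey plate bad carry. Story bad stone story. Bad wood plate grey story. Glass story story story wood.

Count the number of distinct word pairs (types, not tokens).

21 tokens → 20 bigram windows in total.
Repeated bigrams (each contributes count−1 duplicates):
  story bad: 2
  story story: 2
2 duplicate windows → 20 − 2 = 18 distinct.

18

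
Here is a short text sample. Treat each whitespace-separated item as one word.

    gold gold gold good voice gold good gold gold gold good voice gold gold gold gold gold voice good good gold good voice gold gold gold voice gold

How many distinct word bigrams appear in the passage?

8

28 tokens → 27 bigram windows in total.
Repeated bigrams (each contributes count−1 duplicates):
  gold gold: 10
  gold good: 4
  voice gold: 4
  good voice: 3
  gold voice: 2
  good gold: 2
19 duplicate windows → 27 − 19 = 8 distinct.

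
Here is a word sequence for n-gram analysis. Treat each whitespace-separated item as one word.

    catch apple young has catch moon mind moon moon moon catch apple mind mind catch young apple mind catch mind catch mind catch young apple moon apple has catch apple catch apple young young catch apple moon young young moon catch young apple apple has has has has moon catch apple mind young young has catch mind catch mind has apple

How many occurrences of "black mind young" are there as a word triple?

0

Scanning the 59 overlapping trigram windows for "black mind young":
  (none found)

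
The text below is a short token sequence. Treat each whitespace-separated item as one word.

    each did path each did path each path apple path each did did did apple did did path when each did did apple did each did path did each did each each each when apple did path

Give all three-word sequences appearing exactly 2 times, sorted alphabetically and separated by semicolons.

Trigram counts meeting the condition (exactly 2 times):
  did apple did: 2
  did did apple: 2
  did each did: 2
  did path each: 2
  each did did: 2
  path each did: 2

did apple did; did did apple; did each did; did path each; each did did; path each did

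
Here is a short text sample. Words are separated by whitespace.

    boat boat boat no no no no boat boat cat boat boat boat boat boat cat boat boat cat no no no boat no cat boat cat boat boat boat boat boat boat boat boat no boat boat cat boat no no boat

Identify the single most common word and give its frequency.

"boat", 26 times

Unigram frequencies (highest first):
  boat: 26
  no: 11
  cat: 6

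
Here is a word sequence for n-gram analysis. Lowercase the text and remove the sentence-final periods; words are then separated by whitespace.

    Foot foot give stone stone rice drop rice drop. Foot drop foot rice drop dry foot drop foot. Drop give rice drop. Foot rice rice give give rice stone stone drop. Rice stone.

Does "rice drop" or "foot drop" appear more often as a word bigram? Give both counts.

"rice drop": 4 occurrences
"foot drop": 3 occurrences

"rice drop" (4 vs 3)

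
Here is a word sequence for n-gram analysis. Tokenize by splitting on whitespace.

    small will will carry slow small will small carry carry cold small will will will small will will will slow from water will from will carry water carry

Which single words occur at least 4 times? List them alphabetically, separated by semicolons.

Unigram counts meeting the condition (at least 4 times):
  carry: 5
  small: 5
  will: 11

carry; small; will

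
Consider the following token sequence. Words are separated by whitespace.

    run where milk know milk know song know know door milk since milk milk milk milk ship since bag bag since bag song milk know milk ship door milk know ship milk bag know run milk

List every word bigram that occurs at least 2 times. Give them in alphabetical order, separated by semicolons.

Bigram counts meeting the condition (at least 2 times):
  door milk: 2
  know milk: 2
  milk know: 4
  milk milk: 3
  milk ship: 2
  since bag: 2

door milk; know milk; milk know; milk milk; milk ship; since bag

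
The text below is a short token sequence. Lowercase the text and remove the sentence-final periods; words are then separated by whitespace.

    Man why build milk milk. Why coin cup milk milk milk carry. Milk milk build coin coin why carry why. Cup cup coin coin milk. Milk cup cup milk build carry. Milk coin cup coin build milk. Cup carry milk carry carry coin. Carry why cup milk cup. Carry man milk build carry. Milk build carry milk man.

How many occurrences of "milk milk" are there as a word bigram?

5

Scanning the 57 overlapping bigram windows for "milk milk":
  position 4–5: milk milk
  position 9–10: milk milk
  position 10–11: milk milk
  position 13–14: milk milk
  position 25–26: milk milk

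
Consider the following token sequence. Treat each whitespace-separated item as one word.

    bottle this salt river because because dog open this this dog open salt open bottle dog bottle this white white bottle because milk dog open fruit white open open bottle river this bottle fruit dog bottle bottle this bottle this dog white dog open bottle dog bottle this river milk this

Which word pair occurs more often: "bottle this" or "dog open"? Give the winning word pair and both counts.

"bottle this": 5 occurrences
"dog open": 4 occurrences

"bottle this" (5 vs 4)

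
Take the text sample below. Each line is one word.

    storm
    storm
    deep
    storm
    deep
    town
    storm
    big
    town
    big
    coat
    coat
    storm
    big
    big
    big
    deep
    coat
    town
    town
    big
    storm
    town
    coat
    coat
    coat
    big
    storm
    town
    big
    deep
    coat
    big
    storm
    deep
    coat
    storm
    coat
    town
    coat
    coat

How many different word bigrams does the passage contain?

41 tokens → 40 bigram windows in total.
Repeated bigrams (each contributes count−1 duplicates):
  coat coat: 4
  big storm: 3
  deep coat: 3
  storm deep: 3
  town big: 3
  big big: 2
  big deep: 2
  coat big: 2
  … (5 more repeated)
19 duplicate windows → 40 − 19 = 21 distinct.

21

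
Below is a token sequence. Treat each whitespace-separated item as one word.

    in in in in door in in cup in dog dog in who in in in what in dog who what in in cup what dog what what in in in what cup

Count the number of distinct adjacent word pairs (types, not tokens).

19

33 tokens → 32 bigram windows in total.
Repeated bigrams (each contributes count−1 duplicates):
  in in: 9
  what in: 3
  in cup: 2
  in dog: 2
  in what: 2
13 duplicate windows → 32 − 13 = 19 distinct.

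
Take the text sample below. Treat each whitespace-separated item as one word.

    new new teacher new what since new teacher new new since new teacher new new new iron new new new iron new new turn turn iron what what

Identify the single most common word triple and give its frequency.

"new teacher new", 3 times

Trigram frequencies (highest first):
  new teacher new: 3
  since new teacher: 2
  teacher new new: 2
  new new new: 2
  new new iron: 2
  new iron new: 2
  … (12 more, each ≤ 2)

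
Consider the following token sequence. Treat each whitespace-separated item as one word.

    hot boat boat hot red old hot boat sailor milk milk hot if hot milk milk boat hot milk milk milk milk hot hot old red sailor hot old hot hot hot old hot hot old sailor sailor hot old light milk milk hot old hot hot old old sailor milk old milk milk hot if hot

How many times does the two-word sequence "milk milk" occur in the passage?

7

Scanning the 56 overlapping bigram windows for "milk milk":
  position 10–11: milk milk
  position 15–16: milk milk
  position 19–20: milk milk
  position 20–21: milk milk
  position 21–22: milk milk
  position 42–43: milk milk
  position 53–54: milk milk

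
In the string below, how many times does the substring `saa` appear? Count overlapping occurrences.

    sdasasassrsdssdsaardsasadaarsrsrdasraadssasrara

Sliding a length-3 window over the 47 characters (45 positions):
  position 16–18: saa

1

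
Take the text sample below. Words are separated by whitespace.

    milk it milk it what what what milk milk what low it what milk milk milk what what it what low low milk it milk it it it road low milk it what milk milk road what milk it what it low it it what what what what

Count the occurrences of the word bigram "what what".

Scanning the 47 overlapping bigram windows for "what what":
  position 5–6: what what
  position 6–7: what what
  position 17–18: what what
  position 45–46: what what
  position 46–47: what what
  position 47–48: what what

6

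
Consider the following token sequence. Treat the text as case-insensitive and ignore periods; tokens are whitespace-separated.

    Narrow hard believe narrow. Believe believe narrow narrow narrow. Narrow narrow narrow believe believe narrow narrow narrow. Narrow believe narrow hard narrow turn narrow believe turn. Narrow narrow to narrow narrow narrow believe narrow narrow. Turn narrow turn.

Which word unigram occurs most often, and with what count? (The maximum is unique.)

"narrow", 23 times

Unigram frequencies (highest first):
  narrow: 23
  believe: 8
  turn: 4
  hard: 2
  to: 1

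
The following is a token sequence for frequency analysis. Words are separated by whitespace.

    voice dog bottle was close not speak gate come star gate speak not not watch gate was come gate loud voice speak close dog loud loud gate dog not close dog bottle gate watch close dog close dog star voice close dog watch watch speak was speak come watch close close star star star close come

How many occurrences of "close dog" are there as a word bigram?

Scanning the 55 overlapping bigram windows for "close dog":
  position 23–24: close dog
  position 30–31: close dog
  position 35–36: close dog
  position 37–38: close dog
  position 41–42: close dog

5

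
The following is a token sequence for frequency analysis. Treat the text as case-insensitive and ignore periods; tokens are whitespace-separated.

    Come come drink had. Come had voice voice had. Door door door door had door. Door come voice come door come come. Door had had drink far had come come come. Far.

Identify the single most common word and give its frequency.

Unigram frequencies (highest first):
  come: 10
  door: 8
  had: 7
  voice: 3
  drink: 2
  far: 2

"come", 10 times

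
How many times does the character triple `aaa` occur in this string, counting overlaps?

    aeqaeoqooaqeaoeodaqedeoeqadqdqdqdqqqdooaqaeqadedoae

0

Sliding a length-3 window over the 51 characters (49 positions):
  (no match at any position)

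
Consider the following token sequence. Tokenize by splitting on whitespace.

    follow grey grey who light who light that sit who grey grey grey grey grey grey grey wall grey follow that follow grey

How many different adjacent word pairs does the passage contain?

14

23 tokens → 22 bigram windows in total.
Repeated bigrams (each contributes count−1 duplicates):
  grey grey: 7
  follow grey: 2
  who light: 2
8 duplicate windows → 22 − 8 = 14 distinct.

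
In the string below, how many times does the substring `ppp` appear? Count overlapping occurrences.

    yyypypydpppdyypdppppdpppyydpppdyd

Sliding a length-3 window over the 33 characters (31 positions):
  position 9–11: ppp
  position 17–19: ppp
  position 18–20: ppp
  position 22–24: ppp
  position 28–30: ppp

5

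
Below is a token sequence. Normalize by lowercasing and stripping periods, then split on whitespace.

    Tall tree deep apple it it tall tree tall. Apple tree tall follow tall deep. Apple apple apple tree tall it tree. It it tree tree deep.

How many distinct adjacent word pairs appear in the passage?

27 tokens → 26 bigram windows in total.
Repeated bigrams (each contributes count−1 duplicates):
  tree tall: 3
  apple apple: 2
  apple tree: 2
  deep apple: 2
  it it: 2
  it tree: 2
  tall tree: 2
  tree deep: 2
9 duplicate windows → 26 − 9 = 17 distinct.

17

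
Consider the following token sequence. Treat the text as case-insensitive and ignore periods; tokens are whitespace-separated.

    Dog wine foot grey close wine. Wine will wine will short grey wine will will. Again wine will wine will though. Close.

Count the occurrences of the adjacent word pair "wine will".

5

Scanning the 21 overlapping bigram windows for "wine will":
  position 7–8: wine will
  position 9–10: wine will
  position 13–14: wine will
  position 17–18: wine will
  position 19–20: wine will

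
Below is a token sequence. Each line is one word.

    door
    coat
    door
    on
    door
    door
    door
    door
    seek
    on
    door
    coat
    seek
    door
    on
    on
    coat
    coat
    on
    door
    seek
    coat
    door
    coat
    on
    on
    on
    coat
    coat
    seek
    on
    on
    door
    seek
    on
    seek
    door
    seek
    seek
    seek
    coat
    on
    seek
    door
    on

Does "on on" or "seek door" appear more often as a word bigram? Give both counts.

"on on" (4 vs 3)

"on on": 4 occurrences
"seek door": 3 occurrences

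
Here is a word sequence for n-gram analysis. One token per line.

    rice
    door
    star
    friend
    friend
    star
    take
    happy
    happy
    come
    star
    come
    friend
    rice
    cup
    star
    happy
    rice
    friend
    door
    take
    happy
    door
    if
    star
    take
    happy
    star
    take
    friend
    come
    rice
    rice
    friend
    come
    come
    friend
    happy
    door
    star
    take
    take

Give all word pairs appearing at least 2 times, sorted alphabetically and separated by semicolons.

Bigram counts meeting the condition (at least 2 times):
  come friend: 2
  door star: 2
  friend come: 2
  happy door: 2
  rice friend: 2
  star take: 4
  take happy: 3

come friend; door star; friend come; happy door; rice friend; star take; take happy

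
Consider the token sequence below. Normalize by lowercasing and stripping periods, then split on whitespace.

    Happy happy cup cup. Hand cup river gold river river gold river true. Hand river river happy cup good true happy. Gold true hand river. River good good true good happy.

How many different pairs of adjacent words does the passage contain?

31 tokens → 30 bigram windows in total.
Repeated bigrams (each contributes count−1 duplicates):
  river river: 3
  gold river: 2
  good true: 2
  hand river: 2
  happy cup: 2
  river gold: 2
  true hand: 2
8 duplicate windows → 30 − 8 = 22 distinct.

22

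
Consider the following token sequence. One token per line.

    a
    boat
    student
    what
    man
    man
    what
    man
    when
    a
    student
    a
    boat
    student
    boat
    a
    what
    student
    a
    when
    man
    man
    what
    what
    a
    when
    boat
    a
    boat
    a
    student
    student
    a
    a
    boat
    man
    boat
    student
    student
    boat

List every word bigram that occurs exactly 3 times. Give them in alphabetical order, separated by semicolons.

Bigram counts meeting the condition (exactly 3 times):
  boat a: 3
  boat student: 3
  student a: 3

boat a; boat student; student a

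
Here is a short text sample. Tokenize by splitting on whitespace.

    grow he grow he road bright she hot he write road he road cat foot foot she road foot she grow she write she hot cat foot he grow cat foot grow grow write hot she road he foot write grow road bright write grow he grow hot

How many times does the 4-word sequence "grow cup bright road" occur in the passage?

0

Scanning the 45 overlapping 4-gram windows for "grow cup bright road":
  (none found)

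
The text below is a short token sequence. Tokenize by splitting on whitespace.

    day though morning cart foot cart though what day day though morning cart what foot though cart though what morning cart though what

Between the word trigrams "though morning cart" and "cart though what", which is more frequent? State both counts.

"though morning cart": 2 occurrences
"cart though what": 3 occurrences

"cart though what" (3 vs 2)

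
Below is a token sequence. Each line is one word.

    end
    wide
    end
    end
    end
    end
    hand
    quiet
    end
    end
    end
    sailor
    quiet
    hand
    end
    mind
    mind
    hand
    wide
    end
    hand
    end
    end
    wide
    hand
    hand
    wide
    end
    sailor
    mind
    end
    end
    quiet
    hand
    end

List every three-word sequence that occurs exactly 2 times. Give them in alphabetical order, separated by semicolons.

Trigram counts meeting the condition (exactly 2 times):
  hand wide end: 2
  quiet hand end: 2

hand wide end; quiet hand end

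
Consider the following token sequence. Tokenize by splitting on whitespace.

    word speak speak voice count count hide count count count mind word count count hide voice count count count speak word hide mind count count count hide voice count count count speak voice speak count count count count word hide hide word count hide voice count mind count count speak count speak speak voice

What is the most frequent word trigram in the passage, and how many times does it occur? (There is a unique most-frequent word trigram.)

"count count count", 6 times

Trigram frequencies (highest first):
  count count count: 6
  voice count count: 3
  count count hide: 3
  count hide voice: 3
  hide voice count: 3
  count count speak: 3
  … (29 more, each ≤ 2)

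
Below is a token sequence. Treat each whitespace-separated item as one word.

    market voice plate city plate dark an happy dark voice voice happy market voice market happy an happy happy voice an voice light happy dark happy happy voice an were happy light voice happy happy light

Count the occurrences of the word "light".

Scanning the 36 tokens for "light":
  position 23: light
  position 32: light
  position 36: light

3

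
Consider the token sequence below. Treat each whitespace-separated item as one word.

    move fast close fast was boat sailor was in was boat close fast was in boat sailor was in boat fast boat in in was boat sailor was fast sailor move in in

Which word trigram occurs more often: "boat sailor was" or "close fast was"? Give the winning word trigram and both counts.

"boat sailor was": 3 occurrences
"close fast was": 2 occurrences

"boat sailor was" (3 vs 2)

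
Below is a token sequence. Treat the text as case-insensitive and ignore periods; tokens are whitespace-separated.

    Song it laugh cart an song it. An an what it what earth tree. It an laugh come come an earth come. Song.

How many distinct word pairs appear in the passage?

23 tokens → 22 bigram windows in total.
Repeated bigrams (each contributes count−1 duplicates):
  it an: 2
  song it: 2
2 duplicate windows → 22 − 2 = 20 distinct.

20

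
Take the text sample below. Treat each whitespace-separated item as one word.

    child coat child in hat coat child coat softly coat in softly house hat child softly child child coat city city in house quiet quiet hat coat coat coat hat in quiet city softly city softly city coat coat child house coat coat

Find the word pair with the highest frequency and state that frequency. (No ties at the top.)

"coat coat", 4 times

Bigram frequencies (highest first):
  coat coat: 4
  child coat: 3
  coat child: 3
  hat coat: 2
  city softly: 2
  softly city: 2
  … (26 more, each ≤ 1)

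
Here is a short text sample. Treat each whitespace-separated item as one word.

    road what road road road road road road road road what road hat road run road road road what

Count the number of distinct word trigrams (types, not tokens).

9

19 tokens → 17 trigram windows in total.
Repeated trigrams (each contributes count−1 duplicates):
  road road road: 7
  road road what: 2
  road what road: 2
8 duplicate windows → 17 − 8 = 9 distinct.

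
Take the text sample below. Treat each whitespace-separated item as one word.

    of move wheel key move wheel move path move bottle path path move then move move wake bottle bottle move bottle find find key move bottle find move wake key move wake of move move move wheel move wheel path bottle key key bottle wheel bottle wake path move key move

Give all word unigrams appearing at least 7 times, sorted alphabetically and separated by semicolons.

bottle; move

Unigram counts meeting the condition (at least 7 times):
  bottle: 8
  move: 17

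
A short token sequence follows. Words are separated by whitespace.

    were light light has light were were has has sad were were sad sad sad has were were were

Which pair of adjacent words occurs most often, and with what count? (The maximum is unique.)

Bigram frequencies (highest first):
  were were: 4
  sad sad: 2
  were light: 1
  light light: 1
  light has: 1
  has light: 1
  … (8 more, each ≤ 1)

"were were", 4 times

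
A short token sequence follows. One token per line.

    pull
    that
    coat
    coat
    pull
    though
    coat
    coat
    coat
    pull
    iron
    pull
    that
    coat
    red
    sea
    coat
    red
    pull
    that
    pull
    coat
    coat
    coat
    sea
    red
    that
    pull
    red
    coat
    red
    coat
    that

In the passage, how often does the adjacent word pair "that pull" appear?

Scanning the 32 overlapping bigram windows for "that pull":
  position 20–21: that pull
  position 27–28: that pull

2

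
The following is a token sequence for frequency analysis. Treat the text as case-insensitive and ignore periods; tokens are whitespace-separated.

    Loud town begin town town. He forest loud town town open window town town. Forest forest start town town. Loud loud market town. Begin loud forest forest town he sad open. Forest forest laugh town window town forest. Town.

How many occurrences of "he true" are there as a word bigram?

Scanning the 38 overlapping bigram windows for "he true":
  (none found)

0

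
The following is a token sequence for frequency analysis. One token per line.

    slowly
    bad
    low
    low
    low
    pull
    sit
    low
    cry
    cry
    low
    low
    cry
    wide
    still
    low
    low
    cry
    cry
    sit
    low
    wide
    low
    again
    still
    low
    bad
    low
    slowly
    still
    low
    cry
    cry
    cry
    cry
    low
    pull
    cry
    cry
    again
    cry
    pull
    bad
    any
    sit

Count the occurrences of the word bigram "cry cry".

Scanning the 44 overlapping bigram windows for "cry cry":
  position 9–10: cry cry
  position 18–19: cry cry
  position 32–33: cry cry
  position 33–34: cry cry
  position 34–35: cry cry
  position 38–39: cry cry

6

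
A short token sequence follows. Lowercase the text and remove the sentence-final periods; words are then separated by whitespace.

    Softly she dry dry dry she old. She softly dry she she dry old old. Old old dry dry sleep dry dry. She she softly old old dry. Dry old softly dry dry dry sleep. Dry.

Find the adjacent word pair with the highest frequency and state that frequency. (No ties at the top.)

Bigram frequencies (highest first):
  dry dry: 7
  old old: 4
  dry she: 3
  she dry: 2
  she softly: 2
  softly dry: 2
  … (10 more, each ≤ 2)

"dry dry", 7 times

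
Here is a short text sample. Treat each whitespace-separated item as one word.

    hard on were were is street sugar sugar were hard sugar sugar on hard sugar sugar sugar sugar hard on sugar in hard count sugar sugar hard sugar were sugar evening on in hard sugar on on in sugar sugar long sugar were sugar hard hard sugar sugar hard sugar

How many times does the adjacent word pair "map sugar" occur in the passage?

0

Scanning the 49 overlapping bigram windows for "map sugar":
  (none found)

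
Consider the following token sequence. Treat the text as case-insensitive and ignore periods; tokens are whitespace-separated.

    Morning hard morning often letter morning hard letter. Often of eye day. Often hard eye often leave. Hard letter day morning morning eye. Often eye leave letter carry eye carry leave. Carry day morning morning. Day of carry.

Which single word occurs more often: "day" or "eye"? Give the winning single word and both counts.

"day": 4 occurrences
"eye": 5 occurrences

"eye" (5 vs 4)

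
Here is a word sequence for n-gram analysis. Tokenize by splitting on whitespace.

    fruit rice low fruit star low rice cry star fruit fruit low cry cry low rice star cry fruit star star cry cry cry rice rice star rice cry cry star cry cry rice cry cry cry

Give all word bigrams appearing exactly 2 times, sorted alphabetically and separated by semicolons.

Bigram counts meeting the condition (exactly 2 times):
  cry rice: 2
  cry star: 2
  fruit star: 2
  low rice: 2
  rice star: 2

cry rice; cry star; fruit star; low rice; rice star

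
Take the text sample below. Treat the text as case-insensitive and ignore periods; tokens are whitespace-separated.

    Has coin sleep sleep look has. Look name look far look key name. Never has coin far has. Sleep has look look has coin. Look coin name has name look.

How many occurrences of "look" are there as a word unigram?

Scanning the 30 tokens for "look":
  position 5: look
  position 7: look
  position 9: look
  position 11: look
  position 21: look
  position 22: look
  position 25: look
  position 30: look

8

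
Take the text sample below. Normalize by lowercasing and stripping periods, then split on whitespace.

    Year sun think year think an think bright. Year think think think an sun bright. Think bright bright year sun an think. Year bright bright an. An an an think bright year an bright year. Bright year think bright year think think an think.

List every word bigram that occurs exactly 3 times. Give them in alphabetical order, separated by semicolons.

an an; think an; think think

Bigram counts meeting the condition (exactly 3 times):
  an an: 3
  think an: 3
  think think: 3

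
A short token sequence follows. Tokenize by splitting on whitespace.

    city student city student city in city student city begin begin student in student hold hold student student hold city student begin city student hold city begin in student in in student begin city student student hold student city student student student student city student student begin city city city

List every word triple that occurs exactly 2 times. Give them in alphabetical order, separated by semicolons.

begin city student; student hold city; student student hold; student student student

Trigram counts meeting the condition (exactly 2 times):
  begin city student: 2
  student hold city: 2
  student student hold: 2
  student student student: 2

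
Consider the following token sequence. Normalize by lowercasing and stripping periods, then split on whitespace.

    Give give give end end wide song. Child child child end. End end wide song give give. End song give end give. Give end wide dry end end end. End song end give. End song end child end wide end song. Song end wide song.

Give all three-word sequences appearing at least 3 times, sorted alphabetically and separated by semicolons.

Trigram counts meeting the condition (at least 3 times):
  end end end: 3
  end wide song: 3
  give give end: 3

end end end; end wide song; give give end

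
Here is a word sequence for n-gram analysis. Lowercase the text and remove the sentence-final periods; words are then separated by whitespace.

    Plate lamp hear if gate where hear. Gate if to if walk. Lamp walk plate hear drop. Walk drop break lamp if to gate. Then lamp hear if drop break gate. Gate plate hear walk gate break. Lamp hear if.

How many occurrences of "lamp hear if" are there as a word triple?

3

Scanning the 38 overlapping trigram windows for "lamp hear if":
  position 2–4: lamp hear if
  position 26–28: lamp hear if
  position 38–40: lamp hear if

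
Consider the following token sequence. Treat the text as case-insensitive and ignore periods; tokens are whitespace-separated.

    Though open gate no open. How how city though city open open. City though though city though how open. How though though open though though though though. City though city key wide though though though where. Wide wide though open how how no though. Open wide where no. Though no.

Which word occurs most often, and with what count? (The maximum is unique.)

Unigram frequencies (highest first):
  though: 18
  open: 8
  how: 6
  city: 6
  no: 4
  wide: 4
  … (3 more, each ≤ 2)

"though", 18 times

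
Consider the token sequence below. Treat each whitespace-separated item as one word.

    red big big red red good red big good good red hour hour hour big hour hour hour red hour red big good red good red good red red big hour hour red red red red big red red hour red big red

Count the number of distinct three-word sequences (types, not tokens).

43 tokens → 41 trigram windows in total.
Repeated trigrams (each contributes count−1 duplicates):
  red good red: 3
  big hour hour: 2
  big red red: 2
  good red good: 2
  hour hour hour: 2
  hour hour red: 2
  hour red big: 2
  red big good: 2
  … (4 more repeated)
13 duplicate windows → 41 − 13 = 28 distinct.

28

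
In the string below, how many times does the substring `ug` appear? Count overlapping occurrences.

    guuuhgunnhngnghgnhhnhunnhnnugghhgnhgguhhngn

Sliding a length-2 window over the 43 characters (42 positions):
  position 28–29: ug

1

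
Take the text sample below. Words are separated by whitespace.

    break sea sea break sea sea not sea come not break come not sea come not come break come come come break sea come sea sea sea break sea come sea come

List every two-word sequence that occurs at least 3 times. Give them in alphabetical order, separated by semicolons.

Bigram counts meeting the condition (at least 3 times):
  break sea: 4
  come not: 3
  sea come: 5
  sea sea: 4

break sea; come not; sea come; sea sea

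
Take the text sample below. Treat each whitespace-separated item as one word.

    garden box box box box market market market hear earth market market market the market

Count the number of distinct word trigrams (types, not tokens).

15 tokens → 13 trigram windows in total.
Repeated trigrams (each contributes count−1 duplicates):
  box box box: 2
  market market market: 2
2 duplicate windows → 13 − 2 = 11 distinct.

11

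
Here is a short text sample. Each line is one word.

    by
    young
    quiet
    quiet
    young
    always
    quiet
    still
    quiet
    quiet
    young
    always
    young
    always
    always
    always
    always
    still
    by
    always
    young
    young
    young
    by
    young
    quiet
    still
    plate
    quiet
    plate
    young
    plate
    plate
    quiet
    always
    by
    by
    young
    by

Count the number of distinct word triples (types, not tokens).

33

39 tokens → 37 trigram windows in total.
Repeated trigrams (each contributes count−1 duplicates):
  always always always: 2
  by young quiet: 2
  quiet quiet young: 2
  quiet young always: 2
4 duplicate windows → 37 − 4 = 33 distinct.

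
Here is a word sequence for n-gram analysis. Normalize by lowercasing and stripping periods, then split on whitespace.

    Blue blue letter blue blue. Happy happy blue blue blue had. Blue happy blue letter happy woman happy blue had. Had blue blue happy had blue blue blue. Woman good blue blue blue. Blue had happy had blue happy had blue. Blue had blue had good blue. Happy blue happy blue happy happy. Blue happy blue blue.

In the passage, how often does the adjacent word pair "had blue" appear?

6

Scanning the 56 overlapping bigram windows for "had blue":
  position 11–12: had blue
  position 21–22: had blue
  position 25–26: had blue
  position 37–38: had blue
  position 40–41: had blue
  position 43–44: had blue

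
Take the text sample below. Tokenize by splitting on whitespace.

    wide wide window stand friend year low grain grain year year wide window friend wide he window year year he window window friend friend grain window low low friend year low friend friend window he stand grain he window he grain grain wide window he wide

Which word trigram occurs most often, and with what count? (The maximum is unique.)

"friend year low", 2 times

Trigram frequencies (highest first):
  friend year low: 2
  wide wide window: 1
  wide window stand: 1
  window stand friend: 1
  stand friend year: 1
  year low grain: 1
  … (37 more, each ≤ 1)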